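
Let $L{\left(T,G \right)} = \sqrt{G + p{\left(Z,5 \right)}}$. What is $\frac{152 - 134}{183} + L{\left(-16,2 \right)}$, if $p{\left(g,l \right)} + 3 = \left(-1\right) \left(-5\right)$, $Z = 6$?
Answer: $\frac{128}{61} \approx 2.0984$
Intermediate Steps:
$p{\left(g,l \right)} = 2$ ($p{\left(g,l \right)} = -3 - -5 = -3 + 5 = 2$)
$L{\left(T,G \right)} = \sqrt{2 + G}$ ($L{\left(T,G \right)} = \sqrt{G + 2} = \sqrt{2 + G}$)
$\frac{152 - 134}{183} + L{\left(-16,2 \right)} = \frac{152 - 134}{183} + \sqrt{2 + 2} = \left(152 - 134\right) \frac{1}{183} + \sqrt{4} = 18 \cdot \frac{1}{183} + 2 = \frac{6}{61} + 2 = \frac{128}{61}$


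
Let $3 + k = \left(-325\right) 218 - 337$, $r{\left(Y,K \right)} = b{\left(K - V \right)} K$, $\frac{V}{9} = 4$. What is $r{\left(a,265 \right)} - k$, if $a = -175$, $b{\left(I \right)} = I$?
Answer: $131875$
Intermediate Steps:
$V = 36$ ($V = 9 \cdot 4 = 36$)
$r{\left(Y,K \right)} = K \left(-36 + K\right)$ ($r{\left(Y,K \right)} = \left(K - 36\right) K = \left(-36 + K\right) K = K \left(-36 + K\right)$)
$k = -71190$ ($k = -3 - 71187 = -71190$)
$r{\left(a,265 \right)} - k = 265 \left(-36 + 265\right) - -71190 = 265 \cdot 229 + 71190 = 60685 + 71190 = 131875$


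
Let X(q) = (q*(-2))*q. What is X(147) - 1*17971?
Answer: -61189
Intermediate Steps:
X(q) = -2*q² (X(q) = (-2*q)*q = -2*q²)
X(147) - 1*17971 = -2*147² - 1*17971 = -2*21609 - 17971 = -43218 - 17971 = -61189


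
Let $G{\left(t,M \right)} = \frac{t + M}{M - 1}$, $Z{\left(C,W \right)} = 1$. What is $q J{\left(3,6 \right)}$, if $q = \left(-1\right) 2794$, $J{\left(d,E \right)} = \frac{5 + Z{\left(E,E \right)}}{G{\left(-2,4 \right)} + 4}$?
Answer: $- \frac{25146}{7} \approx -3592.3$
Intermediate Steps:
$G{\left(t,M \right)} = \frac{M + t}{-1 + M}$
$J{\left(d,E \right)} = \frac{9}{7}$ ($J{\left(d,E \right)} = \frac{5 + 1}{\frac{4 - 2}{-1 + 4} + 4} = \frac{6}{\frac{1}{3} \cdot 2 + 4} = \frac{6}{\frac{2}{3} + 4} = \frac{6}{\frac{14}{3}} = 6 \cdot \frac{3}{14} = \frac{9}{7}$)
$q = -2794$
$q J{\left(3,6 \right)} = \left(-2794\right) \frac{9}{7} = - \frac{25146}{7}$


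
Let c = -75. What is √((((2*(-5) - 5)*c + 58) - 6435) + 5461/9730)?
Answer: I*√497168935270/9730 ≈ 72.467*I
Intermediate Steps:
√((((2*(-5) - 5)*c + 58) - 6435) + 5461/9730) = √((((2*(-5) - 5)*(-75) + 58) - 6435) + 5461/9730) = √((((-10 - 5)*(-75) + 58) - 6435) + 5461*(1/9730)) = √(((-15*(-75) + 58) - 6435) + 5461/9730) = √(((1125 + 58) - 6435) + 5461/9730) = √((1183 - 6435) + 5461/9730) = √(-5252 + 5461/9730) = √(-51096499/9730) = I*√497168935270/9730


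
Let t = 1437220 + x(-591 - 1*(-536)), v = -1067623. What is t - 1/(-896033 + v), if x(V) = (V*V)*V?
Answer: 2495502409321/1963656 ≈ 1.2708e+6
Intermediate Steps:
x(V) = V³ (x(V) = V²*V = V³)
t = 1270845 (t = 1437220 + (-591 - 1*(-536))³ = 1437220 + (-591 + 536)³ = 1437220 + (-55)³ = 1437220 - 166375 = 1270845)
t - 1/(-896033 + v) = 1270845 - 1/(-896033 - 1067623) = 1270845 - 1/(-1963656) = 1270845 - 1*(-1/1963656) = 1270845 + 1/1963656 = 2495502409321/1963656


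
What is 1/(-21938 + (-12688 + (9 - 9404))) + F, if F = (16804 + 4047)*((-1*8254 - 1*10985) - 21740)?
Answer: -37613881191710/44021 ≈ -8.5445e+8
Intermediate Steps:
F = -854453129 (F = 20851*((-8254 - 10985) - 21740) = 20851*(-19239 - 21740) = 20851*(-40979) = -854453129)
1/(-21938 + (-12688 + (9 - 9404))) + F = 1/(-21938 + (-12688 + (9 - 9404))) - 854453129 = 1/(-21938 + (-12688 - 9395)) - 854453129 = 1/(-21938 - 22083) - 854453129 = 1/(-44021) - 854453129 = -1/44021 - 854453129 = -37613881191710/44021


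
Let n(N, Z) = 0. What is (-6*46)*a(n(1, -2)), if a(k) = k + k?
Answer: 0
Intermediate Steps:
a(k) = 2*k
(-6*46)*a(n(1, -2)) = (-6*46)*(2*0) = -276*0 = 0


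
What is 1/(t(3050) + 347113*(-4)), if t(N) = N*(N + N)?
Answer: 1/17216548 ≈ 5.8084e-8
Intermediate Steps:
t(N) = 2*N² (t(N) = N*(2*N) = 2*N²)
1/(t(3050) + 347113*(-4)) = 1/(2*3050² + 347113*(-4)) = 1/(2*9302500 - 1388452) = 1/(18605000 - 1388452) = 1/17216548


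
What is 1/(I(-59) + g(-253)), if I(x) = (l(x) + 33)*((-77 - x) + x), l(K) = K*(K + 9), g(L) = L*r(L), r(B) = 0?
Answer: -1/229691 ≈ -4.3537e-6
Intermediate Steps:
g(L) = 0 (g(L) = L*0 = 0)
l(K) = K*(9 + K)
I(x) = -2541 - 77*x*(9 + x) (I(x) = (x*(9 + x) + 33)*((-77 - x) + x) = (33 + x*(9 + x))*(-77) = -2541 - 77*x*(9 + x))
1/(I(-59) + g(-253)) = 1/((-2541 - 77*(-59)*(9 - 59)) + 0) = 1/((-2541 - 77*(-59)*(-50)) + 0) = 1/((-2541 - 227150) + 0) = 1/(-229691 + 0) = 1/(-229691) = -1/229691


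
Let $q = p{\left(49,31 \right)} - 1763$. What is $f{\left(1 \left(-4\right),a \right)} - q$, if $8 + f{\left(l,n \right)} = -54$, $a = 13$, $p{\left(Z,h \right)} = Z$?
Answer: $1652$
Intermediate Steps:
$f{\left(l,n \right)} = -62$ ($f{\left(l,n \right)} = -8 - 54 = -62$)
$q = -1714$ ($q = 49 - 1763 = -1714$)
$f{\left(1 \left(-4\right),a \right)} - q = -62 - -1714 = -62 + 1714 = 1652$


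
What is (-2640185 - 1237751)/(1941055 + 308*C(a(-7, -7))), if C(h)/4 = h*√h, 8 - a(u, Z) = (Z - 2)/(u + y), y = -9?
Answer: -120436592999680/60273120900689 + 142134110272*√119/60273120900689 ≈ -1.9725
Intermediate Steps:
a(u, Z) = 8 - (-2 + Z)/(-9 + u) (a(u, Z) = 8 - (Z - 2)/(u - 9) = 8 - (-2 + Z)/(-9 + u))
C(h) = 4*h^(3/2) (C(h) = 4*(h*√h) = 4*h^(3/2))
(-2640185 - 1237751)/(1941055 + 308*C(a(-7, -7))) = (-2640185 - 1237751)/(1941055 + 308*(4*((-70 - 1*(-7) + 8*(-7))/(-9 - 7))^(3/2))) = -3877936/(1941055 + 308*(4*((-70 + 7 - 56)/(-16))^(3/2))) = -3877936/(1941055 + 308*(4*(-1/16*(-119))^(3/2))) = -3877936/(1941055 + 308*(4*(119/16)^(3/2))) = -3877936/(1941055 + 308*(4*(119*√119/64))) = -3877936/(1941055 + 308*(119*√119/16)) = -3877936/(1941055 + 9163*√119/4)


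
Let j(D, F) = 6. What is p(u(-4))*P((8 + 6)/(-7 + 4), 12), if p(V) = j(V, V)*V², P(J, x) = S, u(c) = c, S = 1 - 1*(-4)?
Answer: 480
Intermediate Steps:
S = 5 (S = 1 + 4 = 5)
P(J, x) = 5
p(V) = 6*V²
p(u(-4))*P((8 + 6)/(-7 + 4), 12) = (6*(-4)²)*5 = (6*16)*5 = 96*5 = 480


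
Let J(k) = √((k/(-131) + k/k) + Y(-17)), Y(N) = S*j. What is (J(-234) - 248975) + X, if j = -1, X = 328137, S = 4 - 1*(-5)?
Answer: 79162 + I*√106634/131 ≈ 79162.0 + 2.4927*I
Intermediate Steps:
S = 9 (S = 4 + 5 = 9)
Y(N) = -9 (Y(N) = 9*(-1) = -9)
J(k) = √(-8 - k/131) (J(k) = √((k/(-131) + k/k) - 9) = √((k*(-1/131) + 1) - 9) = √((-k/131 + 1) - 9) = √((1 - k/131) - 9) = √(-8 - k/131))
(J(-234) - 248975) + X = (√(-137288 - 131*(-234))/131 - 248975) + 328137 = (√(-137288 + 30654)/131 - 248975) + 328137 = (√(-106634)/131 - 248975) + 328137 = ((I*√106634)/131 - 248975) + 328137 = (I*√106634/131 - 248975) + 328137 = (-248975 + I*√106634/131) + 328137 = 79162 + I*√106634/131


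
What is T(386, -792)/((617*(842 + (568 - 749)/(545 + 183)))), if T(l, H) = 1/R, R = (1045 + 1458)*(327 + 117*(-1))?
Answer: 52/14195558565675 ≈ 3.6631e-12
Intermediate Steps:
R = 525630 (R = 2503*(327 - 117) = 2503*210 = 525630)
T(l, H) = 1/525630
T(386, -792)/((617*(842 + (568 - 749)/(545 + 183)))) = 1/(525630*((617*(842 + (568 - 749)/(545 + 183))))) = 1/(525630*((617*(842 - 181/728)))) = 1/(525630*((617*(612795/728)))) = 1/(525630*(378094515/728)) = (1/525630)*(728/378094515) = 52/14195558565675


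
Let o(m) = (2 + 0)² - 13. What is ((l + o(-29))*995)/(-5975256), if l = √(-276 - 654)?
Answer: 2985/1991752 - 995*I*√930/5975256 ≈ 0.0014987 - 0.0050782*I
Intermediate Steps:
o(m) = -9 (o(m) = 2² - 13 = 4 - 13 = -9)
l = I*√930 (l = √(-930) = I*√930 ≈ 30.496*I)
((l + o(-29))*995)/(-5975256) = ((I*√930 - 9)*995)/(-5975256) = ((-9 + I*√930)*995)*(-1/5975256) = (-8955 + 995*I*√930)*(-1/5975256) = 2985/1991752 - 995*I*√930/5975256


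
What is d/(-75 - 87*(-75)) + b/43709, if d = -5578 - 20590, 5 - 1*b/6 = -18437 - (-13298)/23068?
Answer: -1240176110627/812925114675 ≈ -1.5256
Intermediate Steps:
b = 638110137/5767 (b = 30 - 6*(-18437 - (-13298)/23068) = 30 - 6*(-18437 - 1*(-6649/11534)) = 30 - 6*(-18437 + 6649/11534) = 30 - 6*(-212645709/11534) = 30 + 637937127/5767 = 638110137/5767 ≈ 1.1065e+5)
d = -26168
d/(-75 - 87*(-75)) + b/43709 = -26168/(-75 - 87*(-75)) + (638110137/5767)/43709 = -26168/(-75 + 6525) + (638110137/5767)*(1/43709) = -26168/6450 + 638110137/252069803 = -26168*1/6450 + 638110137/252069803 = -13084/3225 + 638110137/252069803 = -1240176110627/812925114675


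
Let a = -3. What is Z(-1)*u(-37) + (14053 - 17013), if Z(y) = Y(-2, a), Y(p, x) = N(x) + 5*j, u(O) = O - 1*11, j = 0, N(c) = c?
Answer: -2816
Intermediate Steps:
u(O) = -11 + O (u(O) = O - 11 = -11 + O)
Y(p, x) = x (Y(p, x) = x + 5*0 = x + 0 = x)
Z(y) = -3
Z(-1)*u(-37) + (14053 - 17013) = -3*(-11 - 37) + (14053 - 17013) = -3*(-48) - 2960 = 144 - 2960 = -2816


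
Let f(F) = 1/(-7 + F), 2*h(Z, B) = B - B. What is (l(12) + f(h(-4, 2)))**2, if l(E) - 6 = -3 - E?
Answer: 4096/49 ≈ 83.592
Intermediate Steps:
h(Z, B) = 0 (h(Z, B) = (B - B)/2 = (1/2)*0 = 0)
l(E) = 3 - E (l(E) = 6 + (-3 - E) = 3 - E)
(l(12) + f(h(-4, 2)))**2 = ((3 - 1*12) + 1/(-7 + 0))**2 = ((3 - 12) + 1/(-7))**2 = (-9 - 1/7)**2 = (-64/7)**2 = 4096/49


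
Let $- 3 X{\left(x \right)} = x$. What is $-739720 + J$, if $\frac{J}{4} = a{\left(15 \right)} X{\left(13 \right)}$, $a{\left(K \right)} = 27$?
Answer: $-740188$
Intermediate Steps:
$X{\left(x \right)} = - \frac{x}{3}$
$J = -468$ ($J = 4 \cdot 27 \left(\left(- \frac{1}{3}\right) 13\right) = 4 \cdot 27 \left(- \frac{13}{3}\right) = 4 \left(-117\right) = -468$)
$-739720 + J = -739720 - 468 = -740188$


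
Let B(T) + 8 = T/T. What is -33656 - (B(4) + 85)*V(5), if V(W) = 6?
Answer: -34124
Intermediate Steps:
B(T) = -7 (B(T) = -8 + T/T = -8 + 1 = -7)
-33656 - (B(4) + 85)*V(5) = -33656 - (-7 + 85)*6 = -33656 - 78*6 = -33656 - 1*468 = -33656 - 468 = -34124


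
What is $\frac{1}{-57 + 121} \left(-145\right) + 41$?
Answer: $\frac{2479}{64} \approx 38.734$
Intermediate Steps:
$\frac{1}{-57 + 121} \left(-145\right) + 41 = \frac{1}{64} \left(-145\right) + 41 = - \frac{145}{64} + 41 = \frac{2479}{64}$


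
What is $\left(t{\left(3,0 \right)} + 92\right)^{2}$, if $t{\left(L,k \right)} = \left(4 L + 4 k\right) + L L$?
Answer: $12769$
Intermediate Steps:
$t{\left(L,k \right)} = L^{2} + 4 L + 4 k$ ($t{\left(L,k \right)} = \left(4 L + 4 k\right) + L^{2} = L^{2} + 4 L + 4 k$)
$\left(t{\left(3,0 \right)} + 92\right)^{2} = \left(\left(3^{2} + 4 \cdot 3 + 4 \cdot 0\right) + 92\right)^{2} = \left(\left(9 + 12 + 0\right) + 92\right)^{2} = \left(21 + 92\right)^{2} = 113^{2} = 12769$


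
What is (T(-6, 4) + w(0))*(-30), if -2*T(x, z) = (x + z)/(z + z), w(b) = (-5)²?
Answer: -3015/4 ≈ -753.75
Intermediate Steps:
w(b) = 25
T(x, z) = -(x + z)/(4*z) (T(x, z) = -(x + z)/(2*(z + z)) = -(x + z)/(2*(2*z)) = -(x + z)*1/(2*z)/2 = -(x + z)/(4*z))
(T(-6, 4) + w(0))*(-30) = ((¼)*(-1*(-6) - 1*4)/4 + 25)*(-30) = ((¼)*(¼)*(6 - 4) + 25)*(-30) = ((¼)*(¼)*2 + 25)*(-30) = (⅛ + 25)*(-30) = (201/8)*(-30) = -3015/4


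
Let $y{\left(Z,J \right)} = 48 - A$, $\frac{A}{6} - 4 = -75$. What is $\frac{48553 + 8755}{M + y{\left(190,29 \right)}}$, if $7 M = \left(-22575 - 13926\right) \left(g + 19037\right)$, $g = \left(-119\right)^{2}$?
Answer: $- \frac{100289}{302939220} \approx -0.00033105$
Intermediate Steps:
$A = -426$ ($A = 24 + 6 \left(-75\right) = 24 - 450 = -426$)
$g = 14161$
$y{\left(Z,J \right)} = 474$ ($y{\left(Z,J \right)} = 48 - -426 = 48 + 426 = 474$)
$M = - \frac{1211760198}{7}$ ($M = \frac{\left(-22575 - 13926\right) \left(14161 + 19037\right)}{7} = \frac{\left(-36501\right) 33198}{7} = \frac{1}{7} \left(-1211760198\right) = - \frac{1211760198}{7} \approx -1.7311 \cdot 10^{8}$)
$\frac{48553 + 8755}{M + y{\left(190,29 \right)}} = \frac{48553 + 8755}{- \frac{1211760198}{7} + 474} = \frac{57308}{- \frac{1211756880}{7}} = 57308 \left(- \frac{7}{1211756880}\right) = - \frac{100289}{302939220}$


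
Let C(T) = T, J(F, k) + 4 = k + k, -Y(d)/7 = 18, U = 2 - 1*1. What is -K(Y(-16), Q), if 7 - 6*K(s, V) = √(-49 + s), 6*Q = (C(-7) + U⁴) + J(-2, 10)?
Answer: -7/6 + 5*I*√7/6 ≈ -1.1667 + 2.2048*I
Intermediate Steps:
U = 1 (U = 2 - 1 = 1)
Y(d) = -126 (Y(d) = -7*18 = -126)
J(F, k) = -4 + 2*k (J(F, k) = -4 + (k + k) = -4 + 2*k)
Q = 5/3 (Q = ((-7 + 1⁴) + (-4 + 2*10))/6 = ((-7 + 1) + (-4 + 20))/6 = (-6 + 16)/6 = (⅙)*10 = 5/3 ≈ 1.6667)
K(s, V) = 7/6 - √(-49 + s)/6
-K(Y(-16), Q) = -(7/6 - √(-49 - 126)/6) = -(7/6 - 5*I*√7/6) = -7/6 + 5*I*√7/6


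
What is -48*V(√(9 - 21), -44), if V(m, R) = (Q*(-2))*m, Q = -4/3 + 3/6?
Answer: -160*I*√3 ≈ -277.13*I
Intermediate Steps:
Q = -⅚ (Q = -4*⅓ + 3*(⅙) = -4/3 + ½ = -⅚ ≈ -0.83333)
V(m, R) = 5*m/3 (V(m, R) = (-⅚*(-2))*m = 5*m/3)
-48*V(√(9 - 21), -44) = -80*√(9 - 21) = -80*√(-12) = -80*2*I*√3 = -160*I*√3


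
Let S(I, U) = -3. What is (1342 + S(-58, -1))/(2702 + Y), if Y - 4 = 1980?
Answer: 1339/4686 ≈ 0.28574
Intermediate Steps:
Y = 1984 (Y = 4 + 1980 = 1984)
(1342 + S(-58, -1))/(2702 + Y) = (1342 - 3)/(2702 + 1984) = 1339/4686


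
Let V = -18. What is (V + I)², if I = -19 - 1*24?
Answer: 3721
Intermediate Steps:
I = -43 (I = -19 - 24 = -43)
(V + I)² = (-18 - 43)² = (-61)² = 3721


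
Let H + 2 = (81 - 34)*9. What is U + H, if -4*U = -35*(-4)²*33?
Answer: 5041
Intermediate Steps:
H = 421 (H = -2 + (81 - 34)*9 = -2 + 47*9 = -2 + 423 = 421)
U = 4620 (U = -(-35*(-4)²)*33/4 = -(-35*16)*33/4 = -(-140)*33 = -¼*(-18480) = 4620)
U + H = 4620 + 421 = 5041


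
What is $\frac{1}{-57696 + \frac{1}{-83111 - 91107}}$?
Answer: $- \frac{174218}{10051681729} \approx -1.7332 \cdot 10^{-5}$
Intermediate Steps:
$\frac{1}{-57696 + \frac{1}{-83111 - 91107}} = \frac{1}{-57696 + \frac{1}{-174218}} = \frac{1}{-57696 - \frac{1}{174218}} = \frac{1}{- \frac{10051681729}{174218}} = - \frac{174218}{10051681729}$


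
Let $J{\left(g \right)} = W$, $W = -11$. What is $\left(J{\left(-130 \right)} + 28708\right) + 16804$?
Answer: $45501$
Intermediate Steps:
$J{\left(g \right)} = -11$
$\left(J{\left(-130 \right)} + 28708\right) + 16804 = \left(-11 + 28708\right) + 16804 = 28697 + 16804 = 45501$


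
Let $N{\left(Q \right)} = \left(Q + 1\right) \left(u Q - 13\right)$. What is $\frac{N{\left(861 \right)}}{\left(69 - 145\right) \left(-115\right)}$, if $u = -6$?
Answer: $- \frac{2232149}{4370} \approx -510.79$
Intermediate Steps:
$N{\left(Q \right)} = \left(1 + Q\right) \left(-13 - 6 Q\right)$ ($N{\left(Q \right)} = \left(Q + 1\right) \left(- 6 Q - 13\right) = \left(1 + Q\right) \left(-13 - 6 Q\right)$)
$\frac{N{\left(861 \right)}}{\left(69 - 145\right) \left(-115\right)} = \frac{-13 - 16359 - 6 \cdot 861^{2}}{\left(69 - 145\right) \left(-115\right)} = \frac{-13 - 16359 - 4447926}{\left(-76\right) \left(-115\right)} = \frac{-13 - 16359 - 4447926}{8740} = \left(-4464298\right) \frac{1}{8740} = - \frac{2232149}{4370}$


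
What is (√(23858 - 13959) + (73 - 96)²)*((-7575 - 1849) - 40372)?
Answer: -26342084 - 49796*√9899 ≈ -3.1296e+7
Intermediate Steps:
(√(23858 - 13959) + (73 - 96)²)*((-7575 - 1849) - 40372) = (√9899 + (-23)²)*(-9424 - 40372) = (√9899 + 529)*(-49796) = (529 + √9899)*(-49796) = -26342084 - 49796*√9899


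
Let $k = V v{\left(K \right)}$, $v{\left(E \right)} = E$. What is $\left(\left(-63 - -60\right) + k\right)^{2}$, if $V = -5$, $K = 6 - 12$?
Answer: $729$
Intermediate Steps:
$K = -6$ ($K = 6 - 12 = -6$)
$k = 30$ ($k = \left(-5\right) \left(-6\right) = 30$)
$\left(\left(-63 - -60\right) + k\right)^{2} = \left(\left(-63 - -60\right) + 30\right)^{2} = \left(\left(-63 + 60\right) + 30\right)^{2} = \left(-3 + 30\right)^{2} = 27^{2} = 729$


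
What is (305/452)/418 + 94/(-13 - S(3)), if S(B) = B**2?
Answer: -806967/188936 ≈ -4.2711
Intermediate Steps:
(305/452)/418 + 94/(-13 - S(3)) = (305/452)/418 + 94/(-13 - 1*3**2) = (305*(1/452))*(1/418) + 94/(-13 - 1*9) = (305/452)*(1/418) + 94/(-13 - 9) = 305/188936 + 94/(-22) = 305/188936 + 94*(-1/22) = 305/188936 - 47/11 = -806967/188936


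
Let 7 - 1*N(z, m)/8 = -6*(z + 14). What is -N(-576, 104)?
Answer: 26920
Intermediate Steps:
N(z, m) = 728 + 48*z (N(z, m) = 56 - (-48)*(z + 14) = 56 - (-48)*(14 + z) = 56 - 8*(-84 - 6*z) = 56 + (672 + 48*z) = 728 + 48*z)
-N(-576, 104) = -(728 + 48*(-576)) = -(728 - 27648) = -1*(-26920) = 26920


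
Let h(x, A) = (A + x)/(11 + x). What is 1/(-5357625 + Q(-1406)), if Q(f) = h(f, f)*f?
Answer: -1395/7477840547 ≈ -1.8655e-7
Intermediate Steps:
h(x, A) = (A + x)/(11 + x)
Q(f) = 2*f²/(11 + f) (Q(f) = ((f + f)/(11 + f))*f = ((2*f)/(11 + f))*f = (2*f/(11 + f))*f = 2*f²/(11 + f))
1/(-5357625 + Q(-1406)) = 1/(-5357625 + 2*(-1406)²/(11 - 1406)) = 1/(-5357625 + 2*1976836/(-1395)) = 1/(-5357625 + 2*1976836*(-1/1395)) = 1/(-5357625 - 3953672/1395) = 1/(-7477840547/1395) = -1395/7477840547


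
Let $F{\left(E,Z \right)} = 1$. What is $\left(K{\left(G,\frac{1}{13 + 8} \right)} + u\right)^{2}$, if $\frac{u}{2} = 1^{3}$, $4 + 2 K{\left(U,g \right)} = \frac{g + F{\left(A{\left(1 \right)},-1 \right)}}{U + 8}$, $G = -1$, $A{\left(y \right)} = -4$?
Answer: $\frac{121}{21609} \approx 0.0055995$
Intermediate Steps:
$K{\left(U,g \right)} = -2 + \frac{1 + g}{2 \left(8 + U\right)}$ ($K{\left(U,g \right)} = -2 + \frac{\left(g + 1\right) \frac{1}{U + 8}}{2} = -2 + \frac{\left(1 + g\right) \frac{1}{8 + U}}{2} = -2 + \frac{\frac{1}{8 + U} \left(1 + g\right)}{2} = -2 + \frac{1 + g}{2 \left(8 + U\right)}$)
$u = 2$ ($u = 2 \cdot 1^{3} = 2 \cdot 1 = 2$)
$\left(K{\left(G,\frac{1}{13 + 8} \right)} + u\right)^{2} = \left(\frac{-31 + \frac{1}{13 + 8} - -4}{2 \left(8 - 1\right)} + 2\right)^{2} = \left(\frac{-31 + \frac{1}{21} + 4}{2 \cdot 7} + 2\right)^{2} = \left(\frac{1}{2} \cdot \frac{1}{7} \left(-31 + \frac{1}{21} + 4\right) + 2\right)^{2} = \left(\frac{1}{2} \cdot \frac{1}{7} \left(- \frac{566}{21}\right) + 2\right)^{2} = \left(- \frac{283}{147} + 2\right)^{2} = \left(\frac{11}{147}\right)^{2} = \frac{121}{21609}$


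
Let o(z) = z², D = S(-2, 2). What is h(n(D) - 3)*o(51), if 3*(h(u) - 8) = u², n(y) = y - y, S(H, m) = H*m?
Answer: 28611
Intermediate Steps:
D = -4 (D = -2*2 = -4)
n(y) = 0
h(u) = 8 + u²/3
h(n(D) - 3)*o(51) = (8 + (0 - 3)²/3)*51² = (8 + (⅓)*(-3)²)*2601 = (8 + (⅓)*9)*2601 = (8 + 3)*2601 = 11*2601 = 28611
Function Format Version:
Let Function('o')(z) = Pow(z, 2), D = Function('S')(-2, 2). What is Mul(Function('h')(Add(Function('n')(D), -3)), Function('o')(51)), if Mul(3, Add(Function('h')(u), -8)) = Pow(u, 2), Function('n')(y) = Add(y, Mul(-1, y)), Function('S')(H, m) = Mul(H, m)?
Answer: 28611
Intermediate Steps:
D = -4 (D = Mul(-2, 2) = -4)
Function('n')(y) = 0
Function('h')(u) = Add(8, Mul(Rational(1, 3), Pow(u, 2)))
Mul(Function('h')(Add(Function('n')(D), -3)), Function('o')(51)) = Mul(Add(8, Mul(Rational(1, 3), Pow(Add(0, -3), 2))), Pow(51, 2)) = Mul(Add(8, Mul(Rational(1, 3), Pow(-3, 2))), 2601) = Mul(Add(8, Mul(Rational(1, 3), 9)), 2601) = Mul(Add(8, 3), 2601) = Mul(11, 2601) = 28611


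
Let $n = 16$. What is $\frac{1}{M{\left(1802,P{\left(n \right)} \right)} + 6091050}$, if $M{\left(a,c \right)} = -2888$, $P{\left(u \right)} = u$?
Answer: $\frac{1}{6088162} \approx 1.6425 \cdot 10^{-7}$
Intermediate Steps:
$\frac{1}{M{\left(1802,P{\left(n \right)} \right)} + 6091050} = \frac{1}{-2888 + 6091050} = \frac{1}{6088162}$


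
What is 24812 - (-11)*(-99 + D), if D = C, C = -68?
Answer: 22975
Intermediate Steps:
D = -68
24812 - (-11)*(-99 + D) = 24812 - (-11)*(-99 - 68) = 24812 - (-11)*(-167) = 24812 - 1*1837 = 24812 - 1837 = 22975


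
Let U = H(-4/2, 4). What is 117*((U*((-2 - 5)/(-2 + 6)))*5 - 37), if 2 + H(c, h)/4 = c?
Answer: 12051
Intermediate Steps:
H(c, h) = -8 + 4*c
U = -16 (U = -8 + 4*(-4/2) = -8 + 4*(-4*½) = -8 + 4*(-2) = -8 - 8 = -16)
117*((U*((-2 - 5)/(-2 + 6)))*5 - 37) = 117*(-16*(-2 - 5)/(-2 + 6)*5 - 37) = 117*(-(-112)/4*5 - 37) = 117*(-16*(-7/4)*5 - 37) = 117*(28*5 - 37) = 117*(140 - 37) = 117*103 = 12051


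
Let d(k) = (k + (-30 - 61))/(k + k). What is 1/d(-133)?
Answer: 19/16 ≈ 1.1875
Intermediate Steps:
d(k) = (-91 + k)/(2*k) (d(k) = (k - 91)/((2*k)) = (-91 + k)*(1/(2*k)) = (-91 + k)/(2*k))
1/d(-133) = 1/((1/2)*(-91 - 133)/(-133)) = 1/((1/2)*(-1/133)*(-224)) = 1/(16/19) = 19/16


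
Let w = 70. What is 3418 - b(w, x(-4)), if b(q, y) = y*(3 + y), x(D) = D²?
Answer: 3114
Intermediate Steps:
3418 - b(w, x(-4)) = 3418 - (-4)²*(3 + (-4)²) = 3418 - 16*(3 + 16) = 3418 - 16*19 = 3418 - 1*304 = 3418 - 304 = 3114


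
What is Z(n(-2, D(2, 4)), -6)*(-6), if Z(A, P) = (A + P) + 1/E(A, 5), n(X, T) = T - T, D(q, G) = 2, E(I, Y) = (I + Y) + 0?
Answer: 174/5 ≈ 34.800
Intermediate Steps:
E(I, Y) = I + Y
n(X, T) = 0
Z(A, P) = A + P + 1/(5 + A) (Z(A, P) = (A + P) + 1/(A + 5) = (A + P) + 1/(5 + A) = A + P + 1/(5 + A))
Z(n(-2, D(2, 4)), -6)*(-6) = ((1 + (5 + 0)*(0 - 6))/(5 + 0))*(-6) = ((1 + 5*(-6))/5)*(-6) = ((1 - 30)/5)*(-6) = ((⅕)*(-29))*(-6) = -29/5*(-6) = 174/5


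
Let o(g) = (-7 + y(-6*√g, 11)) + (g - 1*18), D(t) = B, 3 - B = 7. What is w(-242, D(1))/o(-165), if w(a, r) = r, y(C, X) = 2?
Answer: 1/47 ≈ 0.021277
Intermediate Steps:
B = -4 (B = 3 - 1*7 = 3 - 7 = -4)
D(t) = -4
o(g) = -23 + g (o(g) = (-7 + 2) + (g - 1*18) = -5 + (g - 18) = -5 + (-18 + g) = -23 + g)
w(-242, D(1))/o(-165) = -4/(-23 - 165) = -4/(-188) = -4*(-1/188) = 1/47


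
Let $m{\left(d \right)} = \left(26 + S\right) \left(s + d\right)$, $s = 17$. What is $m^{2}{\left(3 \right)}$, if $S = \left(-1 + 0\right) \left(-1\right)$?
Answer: $291600$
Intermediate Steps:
$S = 1$ ($S = \left(-1\right) \left(-1\right) = 1$)
$m{\left(d \right)} = 459 + 27 d$ ($m{\left(d \right)} = \left(26 + 1\right) \left(17 + d\right) = 27 \left(17 + d\right) = 459 + 27 d$)
$m^{2}{\left(3 \right)} = \left(459 + 27 \cdot 3\right)^{2} = \left(459 + 81\right)^{2} = 540^{2} = 291600$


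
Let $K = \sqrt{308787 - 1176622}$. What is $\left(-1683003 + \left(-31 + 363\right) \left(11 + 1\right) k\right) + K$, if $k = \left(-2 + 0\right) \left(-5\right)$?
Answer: $-1643163 + i \sqrt{867835} \approx -1.6432 \cdot 10^{6} + 931.58 i$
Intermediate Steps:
$K = i \sqrt{867835}$ ($K = \sqrt{-867835} = i \sqrt{867835} \approx 931.58 i$)
$k = 10$ ($k = \left(-2\right) \left(-5\right) = 10$)
$\left(-1683003 + \left(-31 + 363\right) \left(11 + 1\right) k\right) + K = \left(-1683003 + \left(-31 + 363\right) \left(11 + 1\right) 10\right) + i \sqrt{867835} = \left(-1683003 + 332 \cdot 12 \cdot 10\right) + i \sqrt{867835} = \left(-1683003 + 332 \cdot 120\right) + i \sqrt{867835} = \left(-1683003 + 39840\right) + i \sqrt{867835} = -1643163 + i \sqrt{867835}$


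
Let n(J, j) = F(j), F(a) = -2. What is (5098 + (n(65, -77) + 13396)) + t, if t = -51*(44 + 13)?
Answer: 15585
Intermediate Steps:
n(J, j) = -2
t = -2907 (t = -51*57 = -2907)
(5098 + (n(65, -77) + 13396)) + t = (5098 + (-2 + 13396)) - 2907 = (5098 + 13394) - 2907 = 18492 - 2907 = 15585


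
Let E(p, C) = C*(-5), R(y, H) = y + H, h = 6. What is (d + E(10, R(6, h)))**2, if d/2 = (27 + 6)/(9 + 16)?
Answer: 2056356/625 ≈ 3290.2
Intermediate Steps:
R(y, H) = H + y
d = 66/25 (d = 2*((27 + 6)/(9 + 16)) = 2*(33/25) = 66/25 ≈ 2.6400)
E(p, C) = -5*C
(d + E(10, R(6, h)))**2 = (66/25 - 5*(6 + 6))**2 = (66/25 - 5*12)**2 = (66/25 - 60)**2 = (-1434/25)**2 = 2056356/625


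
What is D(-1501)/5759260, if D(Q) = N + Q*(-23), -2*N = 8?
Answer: 34519/5759260 ≈ 0.0059936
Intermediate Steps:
N = -4 (N = -½*8 = -4)
D(Q) = -4 - 23*Q (D(Q) = -4 + Q*(-23) = -4 - 23*Q)
D(-1501)/5759260 = (-4 - 23*(-1501))/5759260 = (-4 + 34523)*(1/5759260) = 34519*(1/5759260) = 34519/5759260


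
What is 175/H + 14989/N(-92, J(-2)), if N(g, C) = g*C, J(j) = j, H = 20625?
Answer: 12367213/151800 ≈ 81.470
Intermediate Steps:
N(g, C) = C*g
175/H + 14989/N(-92, J(-2)) = 175/20625 + 14989/((-2*(-92))) = 175*(1/20625) + 14989/184 = 7/825 + 14989*(1/184) = 7/825 + 14989/184 = 12367213/151800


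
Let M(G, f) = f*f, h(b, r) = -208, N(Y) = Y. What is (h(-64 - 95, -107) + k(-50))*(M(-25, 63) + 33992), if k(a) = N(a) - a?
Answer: -7895888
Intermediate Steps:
M(G, f) = f²
k(a) = 0 (k(a) = a - a = 0)
(h(-64 - 95, -107) + k(-50))*(M(-25, 63) + 33992) = (-208 + 0)*(63² + 33992) = -208*(3969 + 33992) = -208*37961 = -7895888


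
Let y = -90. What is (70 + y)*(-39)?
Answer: 780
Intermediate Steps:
(70 + y)*(-39) = (70 - 90)*(-39) = -20*(-39) = 780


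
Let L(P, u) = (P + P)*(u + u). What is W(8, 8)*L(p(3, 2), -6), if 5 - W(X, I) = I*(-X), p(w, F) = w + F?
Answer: -8280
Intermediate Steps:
p(w, F) = F + w
L(P, u) = 4*P*u (L(P, u) = (2*P)*(2*u) = 4*P*u)
W(X, I) = 5 + I*X (W(X, I) = 5 - I*(-X) = 5 - (-1)*I*X = 5 + I*X)
W(8, 8)*L(p(3, 2), -6) = (5 + 8*8)*(4*(2 + 3)*(-6)) = (5 + 64)*(4*5*(-6)) = 69*(-120) = -8280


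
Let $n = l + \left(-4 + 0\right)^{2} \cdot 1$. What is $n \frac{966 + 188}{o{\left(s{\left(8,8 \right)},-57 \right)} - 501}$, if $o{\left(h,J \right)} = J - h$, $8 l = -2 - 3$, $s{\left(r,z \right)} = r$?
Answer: $- \frac{70971}{2264} \approx -31.348$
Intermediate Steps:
$l = - \frac{5}{8}$ ($l = \frac{-2 - 3}{8} = \frac{1}{8} \left(-5\right) = - \frac{5}{8} \approx -0.625$)
$n = \frac{123}{8}$ ($n = - \frac{5}{8} + \left(-4 + 0\right)^{2} \cdot 1 = - \frac{5}{8} + \left(-4\right)^{2} \cdot 1 = - \frac{5}{8} + 16 \cdot 1 = - \frac{5}{8} + 16 = \frac{123}{8} \approx 15.375$)
$n \frac{966 + 188}{o{\left(s{\left(8,8 \right)},-57 \right)} - 501} = \frac{123 \frac{966 + 188}{\left(-57 - 8\right) - 501}}{8} = \frac{123 \frac{1154}{\left(-57 - 8\right) - 501}}{8} = \frac{123 \frac{1154}{-65 - 501}}{8} = \frac{123 \frac{1154}{-566}}{8} = \frac{123 \cdot 1154 \left(- \frac{1}{566}\right)}{8} = \frac{123}{8} \left(- \frac{577}{283}\right) = - \frac{70971}{2264}$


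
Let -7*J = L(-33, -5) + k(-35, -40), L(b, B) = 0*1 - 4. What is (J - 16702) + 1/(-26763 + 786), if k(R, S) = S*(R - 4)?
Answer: -439642171/25977 ≈ -16924.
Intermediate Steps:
L(b, B) = -4 (L(b, B) = 0 - 4 = -4)
k(R, S) = S*(-4 + R)
J = -1556/7 (J = -(-4 - 40*(-4 - 35))/7 = -(-4 - 40*(-39))/7 = -(-4 + 1560)/7 = -1/7*1556 = -1556/7 ≈ -222.29)
(J - 16702) + 1/(-26763 + 786) = (-1556/7 - 16702) + 1/(-26763 + 786) = -118470/7 + 1/(-25977) = -118470/7 - 1/25977 = -439642171/25977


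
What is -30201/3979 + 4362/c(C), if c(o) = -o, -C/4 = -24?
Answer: -3375949/63664 ≈ -53.028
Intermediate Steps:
C = 96 (C = -4*(-24) = 96)
-30201/3979 + 4362/c(C) = -30201/3979 + 4362/((-1*96)) = -30201*1/3979 + 4362/(-96) = -30201/3979 + 4362*(-1/96) = -30201/3979 - 727/16 = -3375949/63664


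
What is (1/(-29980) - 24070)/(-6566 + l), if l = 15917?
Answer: -721618601/280342980 ≈ -2.5741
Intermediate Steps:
(1/(-29980) - 24070)/(-6566 + l) = (1/(-29980) - 24070)/(-6566 + 15917) = (-1/29980 - 24070)/9351 = -721618601/29980*1/9351 = -721618601/280342980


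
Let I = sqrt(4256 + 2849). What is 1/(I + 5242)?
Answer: 5242/27471459 - 7*sqrt(145)/27471459 ≈ 0.00018775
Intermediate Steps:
I = 7*sqrt(145) (I = sqrt(7105) = 7*sqrt(145) ≈ 84.291)
1/(I + 5242) = 1/(7*sqrt(145) + 5242) = 1/(5242 + 7*sqrt(145))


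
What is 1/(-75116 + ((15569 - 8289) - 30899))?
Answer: -1/98735 ≈ -1.0128e-5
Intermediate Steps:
1/(-75116 + ((15569 - 8289) - 30899)) = 1/(-75116 + (7280 - 30899)) = 1/(-75116 - 23619) = 1/(-98735) = -1/98735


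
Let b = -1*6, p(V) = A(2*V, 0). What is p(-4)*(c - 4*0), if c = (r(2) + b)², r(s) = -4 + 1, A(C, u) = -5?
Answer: -405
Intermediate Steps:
p(V) = -5
r(s) = -3
b = -6
c = 81 (c = (-3 - 6)² = (-9)² = 81)
p(-4)*(c - 4*0) = -5*(81 - 4*0) = -5*(81 + 0) = -5*81 = -405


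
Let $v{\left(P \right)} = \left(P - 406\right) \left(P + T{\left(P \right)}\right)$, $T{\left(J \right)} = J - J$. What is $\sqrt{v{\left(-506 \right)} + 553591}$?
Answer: $\sqrt{1015063} \approx 1007.5$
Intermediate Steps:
$T{\left(J \right)} = 0$
$v{\left(P \right)} = P \left(-406 + P\right)$ ($v{\left(P \right)} = \left(P - 406\right) \left(P + 0\right) = \left(-406 + P\right) P = P \left(-406 + P\right)$)
$\sqrt{v{\left(-506 \right)} + 553591} = \sqrt{- 506 \left(-406 - 506\right) + 553591} = \sqrt{\left(-506\right) \left(-912\right) + 553591} = \sqrt{461472 + 553591} = \sqrt{1015063}$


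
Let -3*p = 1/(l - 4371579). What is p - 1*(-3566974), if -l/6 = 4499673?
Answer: 335683824686875/94108851 ≈ 3.5670e+6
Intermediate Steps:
l = -26998038 (l = -6*4499673 = -26998038)
p = 1/94108851 (p = -1/(3*(-26998038 - 4371579)) = -1/3/(-31369617) = -1/3*(-1/31369617) = 1/94108851 ≈ 1.0626e-8)
p - 1*(-3566974) = 1/94108851 - 1*(-3566974) = 1/94108851 + 3566974 = 335683824686875/94108851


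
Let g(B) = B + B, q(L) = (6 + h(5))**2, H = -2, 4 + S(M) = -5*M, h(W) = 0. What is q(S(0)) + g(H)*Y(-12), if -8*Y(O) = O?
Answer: 30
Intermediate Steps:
S(M) = -4 - 5*M
q(L) = 36 (q(L) = (6 + 0)**2 = 6**2 = 36)
Y(O) = -O/8
g(B) = 2*B
q(S(0)) + g(H)*Y(-12) = 36 + (2*(-2))*(-1/8*(-12)) = 36 - 4*3/2 = 36 - 6 = 30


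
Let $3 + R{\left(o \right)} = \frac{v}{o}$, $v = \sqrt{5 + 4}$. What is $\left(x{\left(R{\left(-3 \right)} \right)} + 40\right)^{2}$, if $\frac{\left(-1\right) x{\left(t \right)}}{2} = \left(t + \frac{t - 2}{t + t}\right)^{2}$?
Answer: $\frac{22801}{64} \approx 356.27$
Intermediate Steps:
$v = 3$ ($v = \sqrt{9} = 3$)
$R{\left(o \right)} = -3 + \frac{3}{o}$
$x{\left(t \right)} = - 2 \left(t + \frac{-2 + t}{2 t}\right)^{2}$ ($x{\left(t \right)} = - 2 \left(t + \frac{t - 2}{t + t}\right)^{2} = - 2 \left(t + \frac{-2 + t}{2 t}\right)^{2}$)
$\left(x{\left(R{\left(-3 \right)} \right)} + 40\right)^{2} = \left(- \frac{\left(-2 - \left(3 - \frac{3}{-3}\right) + 2 \left(-3 + \frac{3}{-3}\right)^{2}\right)^{2}}{2 \left(-3 + \frac{3}{-3}\right)^{2}} + 40\right)^{2} = \left(- \frac{\left(-2 + \left(-3 + 3 \left(- \frac{1}{3}\right)\right) + 2 \left(-3 + 3 \left(- \frac{1}{3}\right)\right)^{2}\right)^{2}}{2 \left(-3 + 3 \left(- \frac{1}{3}\right)\right)^{2}} + 40\right)^{2} = \left(- \frac{\left(-2 - 4 + 2 \left(-3 - 1\right)^{2}\right)^{2}}{2 \left(-3 - 1\right)^{2}} + 40\right)^{2} = \left(- \frac{\left(-2 - 4 + 2 \left(-4\right)^{2}\right)^{2}}{2 \cdot 16} + 40\right)^{2} = \left(\left(- \frac{1}{2}\right) \frac{1}{16} \left(-2 - 4 + 2 \cdot 16\right)^{2} + 40\right)^{2} = \left(\left(- \frac{1}{2}\right) \frac{1}{16} \left(-2 - 4 + 32\right)^{2} + 40\right)^{2} = \left(\left(- \frac{1}{2}\right) \frac{1}{16} \cdot 26^{2} + 40\right)^{2} = \left(\left(- \frac{1}{2}\right) \frac{1}{16} \cdot 676 + 40\right)^{2} = \left(- \frac{169}{8} + 40\right)^{2} = \left(\frac{151}{8}\right)^{2} = \frac{22801}{64}$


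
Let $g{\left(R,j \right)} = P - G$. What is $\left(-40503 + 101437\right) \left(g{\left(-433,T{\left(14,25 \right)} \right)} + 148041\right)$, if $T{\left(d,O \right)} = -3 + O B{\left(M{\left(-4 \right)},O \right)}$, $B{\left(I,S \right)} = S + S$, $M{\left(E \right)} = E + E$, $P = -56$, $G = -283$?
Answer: $9034562312$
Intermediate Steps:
$M{\left(E \right)} = 2 E$
$B{\left(I,S \right)} = 2 S$
$T{\left(d,O \right)} = -3 + 2 O^{2}$ ($T{\left(d,O \right)} = -3 + O 2 O = -3 + 2 O^{2}$)
$g{\left(R,j \right)} = 227$ ($g{\left(R,j \right)} = -56 - -283 = -56 + 283 = 227$)
$\left(-40503 + 101437\right) \left(g{\left(-433,T{\left(14,25 \right)} \right)} + 148041\right) = \left(-40503 + 101437\right) \left(227 + 148041\right) = 60934 \cdot 148268 = 9034562312$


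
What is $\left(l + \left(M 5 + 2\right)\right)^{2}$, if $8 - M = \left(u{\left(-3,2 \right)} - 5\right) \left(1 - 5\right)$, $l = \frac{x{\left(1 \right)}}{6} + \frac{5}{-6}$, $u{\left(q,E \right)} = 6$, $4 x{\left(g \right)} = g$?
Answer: $\frac{2157961}{576} \approx 3746.5$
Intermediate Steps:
$x{\left(g \right)} = \frac{g}{4}$
$l = - \frac{19}{24}$ ($l = \frac{\frac{1}{4} \cdot 1}{6} + \frac{5}{-6} = \frac{1}{4} \cdot \frac{1}{6} + 5 \left(- \frac{1}{6}\right) = \frac{1}{24} - \frac{5}{6} = - \frac{19}{24} \approx -0.79167$)
$M = 12$ ($M = 8 - \left(6 - 5\right) \left(1 - 5\right) = 8 - 1 \left(-4\right) = 8 - -4 = 8 + 4 = 12$)
$\left(l + \left(M 5 + 2\right)\right)^{2} = \left(- \frac{19}{24} + \left(12 \cdot 5 + 2\right)\right)^{2} = \left(- \frac{19}{24} + \left(60 + 2\right)\right)^{2} = \left(- \frac{19}{24} + 62\right)^{2} = \left(\frac{1469}{24}\right)^{2} = \frac{2157961}{576}$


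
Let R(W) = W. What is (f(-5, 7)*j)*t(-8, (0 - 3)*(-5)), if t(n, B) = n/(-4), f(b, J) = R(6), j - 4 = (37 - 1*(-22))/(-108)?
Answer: 373/9 ≈ 41.444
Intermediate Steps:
j = 373/108 (j = 4 + (37 - 1*(-22))/(-108) = 4 + (37 + 22)*(-1/108) = 4 + 59*(-1/108) = 4 - 59/108 = 373/108 ≈ 3.4537)
f(b, J) = 6
t(n, B) = -n/4 (t(n, B) = n*(-¼) = -n/4)
(f(-5, 7)*j)*t(-8, (0 - 3)*(-5)) = (6*(373/108))*(-¼*(-8)) = (373/18)*2 = 373/9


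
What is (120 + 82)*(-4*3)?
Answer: -2424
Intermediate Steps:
(120 + 82)*(-4*3) = 202*(-12) = -2424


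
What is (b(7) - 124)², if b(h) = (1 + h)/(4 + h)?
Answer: 1838736/121 ≈ 15196.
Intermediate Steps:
b(h) = (1 + h)/(4 + h)
(b(7) - 124)² = ((1 + 7)/(4 + 7) - 124)² = (8/11 - 124)² = (-1356/11)² = 1838736/121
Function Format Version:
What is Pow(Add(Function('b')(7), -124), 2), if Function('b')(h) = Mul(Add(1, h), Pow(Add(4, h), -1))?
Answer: Rational(1838736, 121) ≈ 15196.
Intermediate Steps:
Function('b')(h) = Mul(Pow(Add(4, h), -1), Add(1, h))
Pow(Add(Function('b')(7), -124), 2) = Pow(Add(Mul(Pow(Add(4, 7), -1), Add(1, 7)), -124), 2) = Pow(Add(Mul(Pow(11, -1), 8), -124), 2) = Pow(Add(Mul(Rational(1, 11), 8), -124), 2) = Pow(Add(Rational(8, 11), -124), 2) = Pow(Rational(-1356, 11), 2) = Rational(1838736, 121)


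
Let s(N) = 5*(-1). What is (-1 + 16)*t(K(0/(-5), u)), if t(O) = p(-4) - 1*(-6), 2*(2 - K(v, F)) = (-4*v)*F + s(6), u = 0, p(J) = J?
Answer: 30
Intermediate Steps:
s(N) = -5
K(v, F) = 9/2 + 2*F*v (K(v, F) = 2 - ((-4*v)*F - 5)/2 = 2 - (-4*F*v - 5)/2 = 2 - (-5 - 4*F*v)/2 = 2 + (5/2 + 2*F*v) = 9/2 + 2*F*v)
t(O) = 2 (t(O) = -4 - 1*(-6) = -4 + 6 = 2)
(-1 + 16)*t(K(0/(-5), u)) = (-1 + 16)*2 = 15*2 = 30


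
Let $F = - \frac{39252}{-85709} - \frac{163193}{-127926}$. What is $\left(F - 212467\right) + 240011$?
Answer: $\frac{302022704664685}{10964409534} \approx 27546.0$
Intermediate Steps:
$F = \frac{19008460189}{10964409534}$ ($F = \left(-39252\right) \left(- \frac{1}{85709}\right) - - \frac{163193}{127926} = \frac{39252}{85709} + \frac{163193}{127926} = \frac{19008460189}{10964409534} \approx 1.7337$)
$\left(F - 212467\right) + 240011 = \left(\frac{19008460189}{10964409534} - 212467\right) + 240011 = - \frac{2329556192000189}{10964409534} + 240011 = \frac{302022704664685}{10964409534}$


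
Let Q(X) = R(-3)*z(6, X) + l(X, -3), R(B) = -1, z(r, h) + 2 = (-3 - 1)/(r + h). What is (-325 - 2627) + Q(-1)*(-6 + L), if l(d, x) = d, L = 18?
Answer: -14652/5 ≈ -2930.4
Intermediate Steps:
z(r, h) = -2 - 4/(h + r) (z(r, h) = -2 + (-3 - 1)/(r + h) = -2 - 4/(h + r))
Q(X) = X - 2*(-8 - X)/(6 + X) (Q(X) = -2*(-2 - X - 1*6)/(X + 6) + X = -2*(-2 - X - 6)/(6 + X) + X = -2*(-8 - X)/(6 + X) + X = X - 2*(-8 - X)/(6 + X))
(-325 - 2627) + Q(-1)*(-6 + L) = (-325 - 2627) + ((16 + (-1)**2 + 8*(-1))/(6 - 1))*(-6 + 18) = -2952 + ((16 + 1 - 8)/5)*12 = -2952 + ((1/5)*9)*12 = -2952 + (9/5)*12 = -2952 + 108/5 = -14652/5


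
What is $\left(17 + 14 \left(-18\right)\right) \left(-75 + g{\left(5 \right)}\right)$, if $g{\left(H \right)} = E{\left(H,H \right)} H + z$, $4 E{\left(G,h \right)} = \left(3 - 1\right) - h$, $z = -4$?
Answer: $\frac{77785}{4} \approx 19446.0$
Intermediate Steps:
$E{\left(G,h \right)} = \frac{1}{2} - \frac{h}{4}$ ($E{\left(G,h \right)} = \frac{\left(3 - 1\right) - h}{4} = \frac{2 - h}{4} = \frac{1}{2} - \frac{h}{4}$)
$g{\left(H \right)} = -4 + H \left(\frac{1}{2} - \frac{H}{4}\right)$ ($g{\left(H \right)} = \left(\frac{1}{2} - \frac{H}{4}\right) H - 4 = H \left(\frac{1}{2} - \frac{H}{4}\right) - 4 = -4 + H \left(\frac{1}{2} - \frac{H}{4}\right)$)
$\left(17 + 14 \left(-18\right)\right) \left(-75 + g{\left(5 \right)}\right) = \left(17 + 14 \left(-18\right)\right) \left(-75 - \left(4 + \frac{5 \left(-2 + 5\right)}{4}\right)\right) = \left(17 - 252\right) \left(-75 - \left(4 + \frac{5}{4} \cdot 3\right)\right) = - 235 \left(-75 - \frac{31}{4}\right) = \left(-235\right) \left(- \frac{331}{4}\right) = \frac{77785}{4}$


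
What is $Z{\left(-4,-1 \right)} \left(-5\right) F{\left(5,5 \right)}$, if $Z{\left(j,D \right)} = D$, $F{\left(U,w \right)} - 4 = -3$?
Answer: $5$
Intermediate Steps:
$F{\left(U,w \right)} = 1$ ($F{\left(U,w \right)} = 4 - 3 = 1$)
$Z{\left(-4,-1 \right)} \left(-5\right) F{\left(5,5 \right)} = \left(-1\right) \left(-5\right) 1 = 5 \cdot 1 = 5$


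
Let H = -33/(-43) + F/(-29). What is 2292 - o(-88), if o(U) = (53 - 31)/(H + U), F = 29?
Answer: 4348397/1897 ≈ 2292.3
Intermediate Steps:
H = -10/43 (H = -33/(-43) + 29/(-29) = -33*(-1/43) + 29*(-1/29) = 33/43 - 1 = -10/43 ≈ -0.23256)
o(U) = 22/(-10/43 + U) (o(U) = (53 - 31)/(-10/43 + U) = 22/(-10/43 + U))
2292 - o(-88) = 2292 - 946/(-10 + 43*(-88)) = 2292 - 946/(-10 - 3784) = 2292 - 946/(-3794) = 2292 - 946*(-1)/3794 = 2292 - 1*(-473/1897) = 2292 + 473/1897 = 4348397/1897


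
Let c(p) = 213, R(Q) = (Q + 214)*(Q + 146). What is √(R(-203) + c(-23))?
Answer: 3*I*√46 ≈ 20.347*I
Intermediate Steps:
R(Q) = (146 + Q)*(214 + Q) (R(Q) = (214 + Q)*(146 + Q) = (146 + Q)*(214 + Q))
√(R(-203) + c(-23)) = √((31244 + (-203)² + 360*(-203)) + 213) = √((31244 + 41209 - 73080) + 213) = √(-627 + 213) = √(-414) = 3*I*√46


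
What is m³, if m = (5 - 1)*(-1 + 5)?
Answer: 4096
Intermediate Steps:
m = 16 (m = 4*4 = 16)
m³ = 16³ = 4096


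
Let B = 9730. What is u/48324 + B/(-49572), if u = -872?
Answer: -21392471/99813222 ≈ -0.21432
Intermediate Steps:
u/48324 + B/(-49572) = -872/48324 + 9730/(-49572) = -872*1/48324 + 9730*(-1/49572) = -218/12081 - 4865/24786 = -21392471/99813222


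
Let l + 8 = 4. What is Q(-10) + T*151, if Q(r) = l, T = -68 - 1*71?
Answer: -20993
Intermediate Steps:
T = -139 (T = -68 - 71 = -139)
l = -4 (l = -8 + 4 = -4)
Q(r) = -4
Q(-10) + T*151 = -4 - 139*151 = -4 - 20989 = -20993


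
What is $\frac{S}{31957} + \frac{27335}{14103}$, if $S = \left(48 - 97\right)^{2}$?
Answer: $\frac{907405898}{450689571} \approx 2.0134$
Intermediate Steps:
$S = 2401$ ($S = \left(-49\right)^{2} = 2401$)
$\frac{S}{31957} + \frac{27335}{14103} = \frac{2401}{31957} + \frac{27335}{14103} = \frac{907405898}{450689571}$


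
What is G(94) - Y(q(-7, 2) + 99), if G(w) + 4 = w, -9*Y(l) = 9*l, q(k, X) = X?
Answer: 191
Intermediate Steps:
Y(l) = -l
G(w) = -4 + w
G(94) - Y(q(-7, 2) + 99) = (-4 + 94) - (-1)*(2 + 99) = 90 - (-1)*101 = 90 - 1*(-101) = 90 + 101 = 191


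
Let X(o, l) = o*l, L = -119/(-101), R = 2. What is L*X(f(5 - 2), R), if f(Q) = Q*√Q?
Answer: 714*√3/101 ≈ 12.244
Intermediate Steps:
f(Q) = Q^(3/2)
L = 119/101 (L = -119*(-1/101) = 119/101 ≈ 1.1782)
X(o, l) = l*o
L*X(f(5 - 2), R) = 119*(2*(5 - 2)^(3/2))/101 = 119*(2*3^(3/2))/101 = 119*(2*(3*√3))/101 = 119*(6*√3)/101 = 714*√3/101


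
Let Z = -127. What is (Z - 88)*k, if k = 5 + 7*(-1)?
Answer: 430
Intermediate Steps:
k = -2 (k = 5 - 7 = -2)
(Z - 88)*k = (-127 - 88)*(-2) = -215*(-2) = 430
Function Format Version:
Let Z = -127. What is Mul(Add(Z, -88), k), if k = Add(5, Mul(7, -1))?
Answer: 430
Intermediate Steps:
k = -2 (k = Add(5, -7) = -2)
Mul(Add(Z, -88), k) = Mul(Add(-127, -88), -2) = Mul(-215, -2) = 430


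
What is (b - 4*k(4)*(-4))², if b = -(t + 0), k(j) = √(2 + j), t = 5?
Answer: 1561 - 160*√6 ≈ 1169.1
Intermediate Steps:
b = -5 (b = -(5 + 0) = -1*5 = -5)
(b - 4*k(4)*(-4))² = (-5 - 4*√(2 + 4)*(-4))² = (-5 - 4*√6*(-4))² = (-5 + 16*√6)²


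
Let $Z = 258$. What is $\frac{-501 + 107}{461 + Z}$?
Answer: $- \frac{394}{719} \approx -0.54798$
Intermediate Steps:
$\frac{-501 + 107}{461 + Z} = \frac{-501 + 107}{461 + 258} = - \frac{394}{719}$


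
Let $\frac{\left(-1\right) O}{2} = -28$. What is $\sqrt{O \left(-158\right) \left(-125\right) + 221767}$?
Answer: $\sqrt{1327767} \approx 1152.3$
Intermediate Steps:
$O = 56$ ($O = \left(-2\right) \left(-28\right) = 56$)
$\sqrt{O \left(-158\right) \left(-125\right) + 221767} = \sqrt{56 \left(-158\right) \left(-125\right) + 221767} = \sqrt{\left(-8848\right) \left(-125\right) + 221767} = \sqrt{1106000 + 221767} = \sqrt{1327767}$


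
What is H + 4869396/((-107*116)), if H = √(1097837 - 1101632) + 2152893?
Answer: 6679209630/3103 + I*√3795 ≈ 2.1525e+6 + 61.604*I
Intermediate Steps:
H = 2152893 + I*√3795 (H = √(-3795) + 2152893 = I*√3795 + 2152893 = 2152893 + I*√3795 ≈ 2.1529e+6 + 61.604*I)
H + 4869396/((-107*116)) = (2152893 + I*√3795) + 4869396/((-107*116)) = (2152893 + I*√3795) + 4869396/(-12412) = (2152893 + I*√3795) + 4869396*(-1/12412) = (2152893 + I*√3795) - 1217349/3103 = 6679209630/3103 + I*√3795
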